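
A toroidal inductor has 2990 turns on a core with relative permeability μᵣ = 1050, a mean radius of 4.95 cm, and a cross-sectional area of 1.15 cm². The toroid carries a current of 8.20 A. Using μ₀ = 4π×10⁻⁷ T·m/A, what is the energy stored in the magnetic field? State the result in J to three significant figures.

L = μ₀μᵣN²A/(2πR) = (4π×10⁻⁷)(1050)(2990)²(1.150×10^-4)/(2π×4.950×10^-2) = 4.362 H.
U = ½LI² = ½(4.362)(8.20)² = 146.6 J.

U ≈ 147 J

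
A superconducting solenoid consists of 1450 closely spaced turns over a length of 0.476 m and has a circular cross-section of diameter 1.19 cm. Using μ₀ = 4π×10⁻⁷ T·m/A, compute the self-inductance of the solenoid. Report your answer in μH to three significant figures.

L ≈ 617 μH

A = π(d/2)² = π(5.950×10^-3 m)² = 1.112×10^-4 m².
For a long solenoid, L = μ₀N²A/ℓ.
L = (4π×10⁻⁷)(1450)²(1.112×10^-4)/(0.476 m) = 6.173×10^-4 H.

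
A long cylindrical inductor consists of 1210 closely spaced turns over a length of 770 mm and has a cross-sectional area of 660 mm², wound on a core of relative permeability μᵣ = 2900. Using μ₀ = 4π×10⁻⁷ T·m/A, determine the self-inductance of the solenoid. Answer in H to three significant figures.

A = 660 mm² = 6.600×10^-4 m².
For a long solenoid, L = μ₀μᵣN²A/ℓ.
L = (4π×10⁻⁷)(2900)(1210)²(6.600×10^-4)/(0.77 m) = 4.573 H.

L ≈ 4.57 H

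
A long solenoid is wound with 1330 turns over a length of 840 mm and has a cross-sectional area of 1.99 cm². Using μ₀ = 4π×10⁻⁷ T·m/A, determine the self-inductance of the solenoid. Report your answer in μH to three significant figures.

L ≈ 527 μH

A = 1.99 cm² = 1.990×10^-4 m².
For a long solenoid, L = μ₀N²A/ℓ.
L = (4π×10⁻⁷)(1330)²(1.990×10^-4)/(0.84 m) = 5.266×10^-4 H.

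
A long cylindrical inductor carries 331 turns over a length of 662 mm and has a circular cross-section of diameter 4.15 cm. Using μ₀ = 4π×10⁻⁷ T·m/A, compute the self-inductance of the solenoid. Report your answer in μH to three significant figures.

A = π(d/2)² = π(2.075×10^-2 m)² = 1.353×10^-3 m².
For a long solenoid, L = μ₀N²A/ℓ.
L = (4π×10⁻⁷)(331)²(1.353×10^-3)/(0.662 m) = 2.813×10^-4 H.

L ≈ 281 μH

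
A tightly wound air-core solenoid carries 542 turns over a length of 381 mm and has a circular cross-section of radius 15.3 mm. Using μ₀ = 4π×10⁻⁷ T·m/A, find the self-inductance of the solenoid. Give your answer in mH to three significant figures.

A = πr² = π(1.530×10^-2 m)² = 7.354×10^-4 m².
For a long solenoid, L = μ₀N²A/ℓ.
L = (4π×10⁻⁷)(542)²(7.354×10^-4)/(0.381 m) = 7.126×10^-4 H.

L ≈ 0.713 mH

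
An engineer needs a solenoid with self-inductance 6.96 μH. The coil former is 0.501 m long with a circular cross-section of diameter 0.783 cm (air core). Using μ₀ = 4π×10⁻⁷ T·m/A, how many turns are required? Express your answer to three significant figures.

A = π(d/2)² = π(3.915×10^-3 m)² = 4.815×10^-5 m².
From L = μ₀N²A/ℓ, N = √(Lℓ / (μ₀A)).
N = √[(6.960×10^-6)(0.501) / ((4π×10⁻⁷)×4.815×10^-5)] = √(5.763×10^4) ≈ 240.1.

N ≈ 240 turns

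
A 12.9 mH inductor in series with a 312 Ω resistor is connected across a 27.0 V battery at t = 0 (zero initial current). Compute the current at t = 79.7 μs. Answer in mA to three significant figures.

τ = L/R = 1.290×10^-2/312 = 4.1346×10^-5 s; final current I_∞ = ε/R = 27.0/312 = 8.654×10^-2 A.
I(t) = I_∞(1 − e^(−t/τ)) with t/τ = 1.928.
I = (8.654×10^-2)(1 − e^(−1.928)) = 7.3948×10^-2 A.

I ≈ 73.9 mA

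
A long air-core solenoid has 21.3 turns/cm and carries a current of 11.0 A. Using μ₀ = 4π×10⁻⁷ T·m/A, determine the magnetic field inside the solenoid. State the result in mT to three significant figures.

B ≈ 29.4 mT

Inside a long solenoid, B = μ₀nI.
B = (4π×10⁻⁷)(2.130×10^3 m⁻¹)(11.0 A) = 2.944×10^-2 T.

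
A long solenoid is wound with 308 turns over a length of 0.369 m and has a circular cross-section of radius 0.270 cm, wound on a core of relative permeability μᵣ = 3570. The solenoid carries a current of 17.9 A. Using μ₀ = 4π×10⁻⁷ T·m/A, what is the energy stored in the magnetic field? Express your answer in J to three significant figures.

U ≈ 4.23 J

A = πr² = π(2.700×10^-3 m)² = 2.290×10^-5 m².
L = μ₀μᵣN²A/ℓ = (4π×10⁻⁷)(3570)(308)²(2.290×10^-5)/(0.369) = 2.641×10^-2 H.
U = ½LI² = ½(2.641×10^-2)(17.9)² = 4.232 J.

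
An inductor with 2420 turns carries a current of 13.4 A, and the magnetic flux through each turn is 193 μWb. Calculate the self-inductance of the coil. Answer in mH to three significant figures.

L ≈ 34.9 mH

Self-inductance is defined by L = NΦ_B/I (flux linkage over current).
L = (2420)(1.930×10^-4 Wb)/(13.4 A) = 3.486×10^-2 H.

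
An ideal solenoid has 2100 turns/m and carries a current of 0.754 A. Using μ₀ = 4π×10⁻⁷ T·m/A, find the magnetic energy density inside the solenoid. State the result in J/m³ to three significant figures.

u ≈ 1.58 J/m³

B = μ₀nI = (4π×10⁻⁷)(2.100×10^3)(0.754) = 1.990×10^-3 T.
u = B²/(2μ₀) = (1.990×10^-3)²/(2×4π×10⁻⁷) = 1.575 J/m³.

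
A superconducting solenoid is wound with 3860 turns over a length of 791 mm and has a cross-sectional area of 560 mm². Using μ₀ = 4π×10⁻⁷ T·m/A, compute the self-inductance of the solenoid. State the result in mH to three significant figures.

A = 560 mm² = 5.600×10^-4 m².
For a long solenoid, L = μ₀N²A/ℓ.
L = (4π×10⁻⁷)(3860)²(5.600×10^-4)/(0.791 m) = 1.326×10^-2 H.

L ≈ 13.3 mH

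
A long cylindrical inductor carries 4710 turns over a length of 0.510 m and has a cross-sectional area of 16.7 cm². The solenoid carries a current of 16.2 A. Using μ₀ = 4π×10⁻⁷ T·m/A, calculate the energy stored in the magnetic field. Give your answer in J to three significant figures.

U ≈ 12.0 J

A = 16.7 cm² = 1.670×10^-3 m².
L = μ₀N²A/ℓ = (4π×10⁻⁷)(4710)²(1.670×10^-3)/(0.51) = 9.128×10^-2 H.
U = ½LI² = ½(9.128×10^-2)(16.2)² = 11.98 J.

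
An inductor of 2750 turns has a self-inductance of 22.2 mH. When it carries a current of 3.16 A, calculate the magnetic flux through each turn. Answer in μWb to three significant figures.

From L = NΦ_B/I, the flux per turn is Φ_B = LI/N.
Φ_B = (2.220×10^-2 H)(3.16 A)/2750 = 2.551×10^-5 Wb.

Φ_B ≈ 25.5 μWb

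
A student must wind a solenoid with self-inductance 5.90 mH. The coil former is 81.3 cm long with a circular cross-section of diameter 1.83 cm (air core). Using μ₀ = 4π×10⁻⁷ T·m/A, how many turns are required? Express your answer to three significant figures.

N ≈ 3810 turns

A = π(d/2)² = π(9.150×10^-3 m)² = 2.630×10^-4 m².
From L = μ₀N²A/ℓ, N = √(Lℓ / (μ₀A)).
N = √[(5.900×10^-3)(0.813) / ((4π×10⁻⁷)×2.630×10^-4)] = √(1.451×10^7) ≈ 3809.5.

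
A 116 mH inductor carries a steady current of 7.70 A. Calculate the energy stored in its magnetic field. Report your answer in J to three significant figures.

U ≈ 3.44 J

Stored magnetic energy: U = ½LI².
U = ½(0.116 H)(7.70 A)² = 3.439 J.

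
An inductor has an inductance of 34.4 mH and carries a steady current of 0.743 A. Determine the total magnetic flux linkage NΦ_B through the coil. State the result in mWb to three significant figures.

From L = NΦ_B/I, the flux linkage is NΦ_B = LI.
NΦ_B = (3.440×10^-2 H)(0.743 A) = 2.556×10^-2 Wb.

NΦ_B ≈ 25.6 mWb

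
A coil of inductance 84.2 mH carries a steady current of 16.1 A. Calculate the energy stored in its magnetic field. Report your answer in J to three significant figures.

U ≈ 10.9 J

Stored magnetic energy: U = ½LI².
U = ½(8.420×10^-2 H)(16.1 A)² = 10.91 J.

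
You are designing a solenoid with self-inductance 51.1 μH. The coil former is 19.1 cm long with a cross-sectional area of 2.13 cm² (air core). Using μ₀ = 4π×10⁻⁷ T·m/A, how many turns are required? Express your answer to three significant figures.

N ≈ 191 turns

A = 2.13 cm² = 2.130×10^-4 m².
From L = μ₀N²A/ℓ, N = √(Lℓ / (μ₀A)).
N = √[(5.110×10^-5)(0.191) / ((4π×10⁻⁷)×2.130×10^-4)] = √(3.646×10^4) ≈ 191.0.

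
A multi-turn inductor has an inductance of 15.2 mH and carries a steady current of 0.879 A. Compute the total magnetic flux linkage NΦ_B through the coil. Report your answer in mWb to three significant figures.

From L = NΦ_B/I, the flux linkage is NΦ_B = LI.
NΦ_B = (1.520×10^-2 H)(0.879 A) = 1.336×10^-2 Wb.

NΦ_B ≈ 13.4 mWb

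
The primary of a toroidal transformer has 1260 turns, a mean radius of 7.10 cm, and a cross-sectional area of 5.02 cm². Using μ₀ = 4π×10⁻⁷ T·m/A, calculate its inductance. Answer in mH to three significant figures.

L ≈ 2.25 mH

For a thin toroid, L = μ₀N²A/(2πR).
L = (4π×10⁻⁷)(1260)²(5.020×10^-4) / (2π×7.100×10^-2 m) = 2.245×10^-3 H.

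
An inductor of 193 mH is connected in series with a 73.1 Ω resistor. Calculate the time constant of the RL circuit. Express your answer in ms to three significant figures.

τ ≈ 2.64 ms

τ = L/R = (0.193 H)/(73.1 Ω) = 2.640×10^-3 s.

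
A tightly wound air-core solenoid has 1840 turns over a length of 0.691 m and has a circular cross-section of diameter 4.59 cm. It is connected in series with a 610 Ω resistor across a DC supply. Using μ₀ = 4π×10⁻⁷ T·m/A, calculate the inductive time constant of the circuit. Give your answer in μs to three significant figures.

A = π(d/2)² = π(2.295×10^-2 m)² = 1.6547×10^-3 m².
L = μ₀N²A/ℓ = (4π×10⁻⁷)(1840)²(1.6547×10^-3)/(0.691) = 1.019×10^-2 H.
τ = L/R = (1.019×10^-2)/(610) = 1.670×10^-5 s.

τ ≈ 16.7 μs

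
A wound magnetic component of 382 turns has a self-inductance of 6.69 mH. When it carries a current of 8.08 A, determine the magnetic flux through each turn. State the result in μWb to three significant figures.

From L = NΦ_B/I, the flux per turn is Φ_B = LI/N.
Φ_B = (6.690×10^-3 H)(8.08 A)/382 = 1.415×10^-4 Wb.

Φ_B ≈ 142 μWb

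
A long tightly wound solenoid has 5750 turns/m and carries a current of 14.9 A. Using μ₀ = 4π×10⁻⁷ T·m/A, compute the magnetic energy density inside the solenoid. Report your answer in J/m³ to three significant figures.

B = μ₀nI = (4π×10⁻⁷)(5.750×10^3)(14.9) = 0.1077 T.
u = B²/(2μ₀) = (0.1077)²/(2×4π×10⁻⁷) = 4.612×10^3 J/m³.

u ≈ 4610 J/m³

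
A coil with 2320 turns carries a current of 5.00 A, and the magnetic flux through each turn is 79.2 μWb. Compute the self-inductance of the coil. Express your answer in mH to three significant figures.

Self-inductance is defined by L = NΦ_B/I (flux linkage over current).
L = (2320)(7.920×10^-5 Wb)/(5.00 A) = 3.6749×10^-2 H.

L ≈ 36.7 mH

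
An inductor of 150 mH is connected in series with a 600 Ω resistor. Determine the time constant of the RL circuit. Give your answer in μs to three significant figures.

τ = L/R = (0.15 H)/(600 Ω) = 2.500×10^-4 s.

τ ≈ 250 μs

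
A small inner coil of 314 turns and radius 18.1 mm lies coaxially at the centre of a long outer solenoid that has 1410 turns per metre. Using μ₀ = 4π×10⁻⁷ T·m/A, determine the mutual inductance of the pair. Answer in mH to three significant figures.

M ≈ 0.573 mH

The outer solenoid produces a uniform field B₁ = μ₀n₁I₁ across the inner coil,
so the flux linkage is N₂Φ = N₂B₁A₂ = μ₀n₁N₂A₂·I₁, giving M = μ₀n₁N₂A₂.
A₂ = πr² = π(1.810×10^-2 m)² = 1.029×10^-3 m².
M = (4π×10⁻⁷)(1410)(314)(1.029×10^-3) = 5.726×10^-4 H.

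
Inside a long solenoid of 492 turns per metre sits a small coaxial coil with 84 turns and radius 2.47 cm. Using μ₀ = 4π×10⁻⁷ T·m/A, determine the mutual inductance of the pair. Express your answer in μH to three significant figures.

The outer solenoid produces a uniform field B₁ = μ₀n₁I₁ across the inner coil,
so the flux linkage is N₂Φ = N₂B₁A₂ = μ₀n₁N₂A₂·I₁, giving M = μ₀n₁N₂A₂.
A₂ = πr² = π(2.470×10^-2 m)² = 1.917×10^-3 m².
M = (4π×10⁻⁷)(492)(84)(1.917×10^-3) = 9.954×10^-5 H.

M ≈ 99.5 μH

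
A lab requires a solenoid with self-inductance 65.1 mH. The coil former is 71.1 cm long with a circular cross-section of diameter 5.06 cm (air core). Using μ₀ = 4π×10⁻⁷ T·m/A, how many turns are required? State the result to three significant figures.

N ≈ 4280 turns

A = π(d/2)² = π(2.530×10^-2 m)² = 2.011×10^-3 m².
From L = μ₀N²A/ℓ, N = √(Lℓ / (μ₀A)).
N = √[(6.510×10^-2)(0.711) / ((4π×10⁻⁷)×2.011×10^-3)] = √(1.832×10^7) ≈ 4279.8.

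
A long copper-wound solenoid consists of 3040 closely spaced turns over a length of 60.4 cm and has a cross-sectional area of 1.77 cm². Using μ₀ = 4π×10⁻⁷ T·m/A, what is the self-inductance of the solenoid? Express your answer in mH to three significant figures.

A = 1.77 cm² = 1.770×10^-4 m².
For a long solenoid, L = μ₀N²A/ℓ.
L = (4π×10⁻⁷)(3040)²(1.770×10^-4)/(0.604 m) = 3.403×10^-3 H.

L ≈ 3.40 mH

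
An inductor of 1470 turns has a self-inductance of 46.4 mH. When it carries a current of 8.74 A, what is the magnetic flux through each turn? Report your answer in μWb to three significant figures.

Φ_B ≈ 276 μWb

From L = NΦ_B/I, the flux per turn is Φ_B = LI/N.
Φ_B = (4.640×10^-2 H)(8.74 A)/1470 = 2.759×10^-4 Wb.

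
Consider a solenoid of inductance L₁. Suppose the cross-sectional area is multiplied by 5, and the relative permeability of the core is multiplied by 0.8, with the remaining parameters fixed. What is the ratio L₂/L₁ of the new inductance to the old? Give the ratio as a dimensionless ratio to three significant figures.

L₂/L₁ = 4.00

For a solenoid, L ∝ μᵣN²A/ℓ.
L₂/L₁ = (5) × (0.8) = 4.00.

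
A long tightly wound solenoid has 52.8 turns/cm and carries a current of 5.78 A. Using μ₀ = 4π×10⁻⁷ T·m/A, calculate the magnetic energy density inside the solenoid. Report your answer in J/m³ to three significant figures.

B = μ₀nI = (4π×10⁻⁷)(5.280×10^3)(5.78) = 3.835×10^-2 T.
u = B²/(2μ₀) = (3.835×10^-2)²/(2×4π×10⁻⁷) = 585.2 J/m³.

u ≈ 585 J/m³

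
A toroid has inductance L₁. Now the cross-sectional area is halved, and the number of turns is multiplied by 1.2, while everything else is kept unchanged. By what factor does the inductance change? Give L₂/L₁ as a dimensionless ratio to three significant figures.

L₂/L₁ = 0.720

For a toroid, L ∝ μᵣN²A/R.
L₂/L₁ = (0.5) × (1.2)^2 = 0.720.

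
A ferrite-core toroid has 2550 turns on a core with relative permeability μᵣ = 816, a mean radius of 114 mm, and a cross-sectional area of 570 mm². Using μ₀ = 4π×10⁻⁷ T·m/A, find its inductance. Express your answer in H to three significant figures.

L ≈ 5.31 H

For a thin toroid, L = μ₀μᵣN²A/(2πR).
L = (4π×10⁻⁷)(816)(2550)²(5.700×10^-4) / (2π×0.114 m) = 5.306 H.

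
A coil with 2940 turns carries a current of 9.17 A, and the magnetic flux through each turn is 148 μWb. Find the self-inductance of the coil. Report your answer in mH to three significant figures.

Self-inductance is defined by L = NΦ_B/I (flux linkage over current).
L = (2940)(1.480×10^-4 Wb)/(9.17 A) = 4.745×10^-2 H.

L ≈ 47.5 mH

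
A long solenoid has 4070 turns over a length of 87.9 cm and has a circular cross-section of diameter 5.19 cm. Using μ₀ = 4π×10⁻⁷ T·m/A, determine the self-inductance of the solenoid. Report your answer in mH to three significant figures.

A = π(d/2)² = π(2.595×10^-2 m)² = 2.116×10^-3 m².
For a long solenoid, L = μ₀N²A/ℓ.
L = (4π×10⁻⁷)(4070)²(2.116×10^-3)/(0.879 m) = 5.010×10^-2 H.

L ≈ 50.1 mH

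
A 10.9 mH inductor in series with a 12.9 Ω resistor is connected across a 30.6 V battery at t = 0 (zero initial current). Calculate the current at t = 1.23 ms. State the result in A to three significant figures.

I ≈ 1.82 A

τ = L/R = 1.090×10^-2/12.9 = 8.450×10^-4 s; final current I_∞ = ε/R = 30.6/12.9 = 2.372 A.
I(t) = I_∞(1 − e^(−t/τ)) with t/τ = 1.456.
I = (2.372)(1 − e^(−1.456)) = 1.819 A.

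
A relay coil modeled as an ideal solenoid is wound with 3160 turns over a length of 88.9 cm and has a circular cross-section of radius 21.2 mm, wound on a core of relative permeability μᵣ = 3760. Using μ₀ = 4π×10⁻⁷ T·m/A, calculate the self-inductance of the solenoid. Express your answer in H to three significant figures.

L ≈ 74.9 H

A = πr² = π(2.120×10^-2 m)² = 1.412×10^-3 m².
For a long solenoid, L = μ₀μᵣN²A/ℓ.
L = (4π×10⁻⁷)(3760)(3160)²(1.412×10^-3)/(0.889 m) = 74.94 H.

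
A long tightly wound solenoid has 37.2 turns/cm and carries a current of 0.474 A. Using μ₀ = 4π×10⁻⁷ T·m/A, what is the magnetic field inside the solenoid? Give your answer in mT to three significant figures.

B ≈ 2.22 mT

Inside a long solenoid, B = μ₀nI.
B = (4π×10⁻⁷)(3.720×10^3 m⁻¹)(0.474 A) = 2.216×10^-3 T.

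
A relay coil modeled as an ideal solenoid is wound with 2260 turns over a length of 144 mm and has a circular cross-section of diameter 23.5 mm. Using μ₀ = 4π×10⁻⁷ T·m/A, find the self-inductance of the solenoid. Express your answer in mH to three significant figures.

L ≈ 19.3 mH

A = π(d/2)² = π(1.175×10^-2 m)² = 4.337×10^-4 m².
For a long solenoid, L = μ₀N²A/ℓ.
L = (4π×10⁻⁷)(2260)²(4.337×10^-4)/(0.144 m) = 1.933×10^-2 H.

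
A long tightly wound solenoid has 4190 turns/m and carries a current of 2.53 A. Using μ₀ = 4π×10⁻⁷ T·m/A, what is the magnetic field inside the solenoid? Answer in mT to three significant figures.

B ≈ 13.3 mT

Inside a long solenoid, B = μ₀nI.
B = (4π×10⁻⁷)(4.190×10^3 m⁻¹)(2.53 A) = 1.332×10^-2 T.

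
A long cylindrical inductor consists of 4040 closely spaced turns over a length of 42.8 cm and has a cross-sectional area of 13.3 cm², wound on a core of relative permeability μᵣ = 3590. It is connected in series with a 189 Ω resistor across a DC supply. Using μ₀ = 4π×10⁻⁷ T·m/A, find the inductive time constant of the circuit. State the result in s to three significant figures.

A = 13.3 cm² = 1.330×10^-3 m².
L = μ₀μᵣN²A/ℓ = (4π×10⁻⁷)(3590)(4040)²(1.330×10^-3)/(0.428) = 228.8 H.
τ = L/R = (228.8)/(189) = 1.211 s.

τ ≈ 1.21 s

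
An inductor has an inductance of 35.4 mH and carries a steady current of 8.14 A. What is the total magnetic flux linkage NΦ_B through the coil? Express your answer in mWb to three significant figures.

NΦ_B ≈ 288 mWb

From L = NΦ_B/I, the flux linkage is NΦ_B = LI.
NΦ_B = (3.540×10^-2 H)(8.14 A) = 0.2882 Wb.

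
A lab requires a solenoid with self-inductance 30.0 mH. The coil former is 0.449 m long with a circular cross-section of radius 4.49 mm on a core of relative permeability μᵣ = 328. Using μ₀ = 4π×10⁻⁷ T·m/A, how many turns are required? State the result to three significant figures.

A = πr² = π(4.490×10^-3 m)² = 6.333×10^-5 m².
From L = μ₀μᵣN²A/ℓ, N = √(Lℓ / (μ₀μᵣA)).
N = √[(3.000×10^-2)(0.449) / ((4π×10⁻⁷)(328)×6.333×10^-5)] = √(5.160×10^5) ≈ 718.3.

N ≈ 718 turns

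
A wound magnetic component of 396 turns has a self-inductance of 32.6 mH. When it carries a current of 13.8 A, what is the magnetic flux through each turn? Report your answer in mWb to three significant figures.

Φ_B ≈ 1.14 mWb

From L = NΦ_B/I, the flux per turn is Φ_B = LI/N.
Φ_B = (3.260×10^-2 H)(13.8 A)/396 = 1.136×10^-3 Wb.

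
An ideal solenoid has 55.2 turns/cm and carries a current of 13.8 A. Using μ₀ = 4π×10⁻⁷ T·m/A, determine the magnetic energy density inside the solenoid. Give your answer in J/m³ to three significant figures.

u ≈ 3650 J/m³

B = μ₀nI = (4π×10⁻⁷)(5.520×10^3)(13.8) = 9.573×10^-2 T.
u = B²/(2μ₀) = (9.573×10^-2)²/(2×4π×10⁻⁷) = 3.646×10^3 J/m³.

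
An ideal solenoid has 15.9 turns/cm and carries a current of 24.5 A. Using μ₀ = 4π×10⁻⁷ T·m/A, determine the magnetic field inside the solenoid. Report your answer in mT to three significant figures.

B ≈ 49.0 mT

Inside a long solenoid, B = μ₀nI.
B = (4π×10⁻⁷)(1.590×10^3 m⁻¹)(24.5 A) = 4.895×10^-2 T.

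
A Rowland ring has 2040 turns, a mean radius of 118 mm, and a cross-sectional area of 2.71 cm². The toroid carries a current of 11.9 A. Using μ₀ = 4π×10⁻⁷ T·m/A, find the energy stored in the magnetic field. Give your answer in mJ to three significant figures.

L = μ₀N²A/(2πR) = (4π×10⁻⁷)(2040)²(2.710×10^-4)/(2π×0.118) = 1.912×10^-3 H.
U = ½LI² = ½(1.912×10^-3)(11.9)² = 0.1353 J.

U ≈ 135 mJ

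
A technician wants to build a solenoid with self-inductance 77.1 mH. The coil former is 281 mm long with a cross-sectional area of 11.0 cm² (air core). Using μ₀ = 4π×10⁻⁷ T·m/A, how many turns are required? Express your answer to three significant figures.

N ≈ 3960 turns

A = 11.0 cm² = 1.100×10^-3 m².
From L = μ₀N²A/ℓ, N = √(Lℓ / (μ₀A)).
N = √[(7.710×10^-2)(0.281) / ((4π×10⁻⁷)×1.100×10^-3)] = √(1.567×10^7) ≈ 3958.9.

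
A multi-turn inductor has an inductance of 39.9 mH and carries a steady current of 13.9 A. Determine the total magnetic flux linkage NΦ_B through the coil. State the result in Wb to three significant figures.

From L = NΦ_B/I, the flux linkage is NΦ_B = LI.
NΦ_B = (3.990×10^-2 H)(13.9 A) = 0.5546 Wb.

NΦ_B ≈ 0.555 Wb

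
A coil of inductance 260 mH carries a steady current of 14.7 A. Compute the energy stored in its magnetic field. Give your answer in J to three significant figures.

Stored magnetic energy: U = ½LI².
U = ½(0.26 H)(14.7 A)² = 28.09 J.

U ≈ 28.1 J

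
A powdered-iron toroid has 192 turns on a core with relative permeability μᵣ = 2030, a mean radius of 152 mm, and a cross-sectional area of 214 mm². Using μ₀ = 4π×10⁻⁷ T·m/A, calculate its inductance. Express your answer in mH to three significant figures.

L ≈ 21.1 mH

For a thin toroid, L = μ₀μᵣN²A/(2πR).
L = (4π×10⁻⁷)(2030)(192)²(2.140×10^-4) / (2π×0.152 m) = 2.107×10^-2 H.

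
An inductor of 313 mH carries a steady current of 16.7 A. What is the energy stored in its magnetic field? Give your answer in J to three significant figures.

Stored magnetic energy: U = ½LI².
U = ½(0.313 H)(16.7 A)² = 43.646 J.

U ≈ 43.6 J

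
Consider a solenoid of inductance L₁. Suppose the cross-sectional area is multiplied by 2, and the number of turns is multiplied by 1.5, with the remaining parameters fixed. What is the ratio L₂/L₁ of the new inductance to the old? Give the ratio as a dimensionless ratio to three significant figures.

For a solenoid, L ∝ μᵣN²A/ℓ.
L₂/L₁ = (2) × (1.5)^2 = 4.50.

L₂/L₁ = 4.50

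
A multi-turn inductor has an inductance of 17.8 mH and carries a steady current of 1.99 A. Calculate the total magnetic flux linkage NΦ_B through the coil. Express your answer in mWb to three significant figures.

From L = NΦ_B/I, the flux linkage is NΦ_B = LI.
NΦ_B = (1.780×10^-2 H)(1.99 A) = 3.542×10^-2 Wb.

NΦ_B ≈ 35.4 mWb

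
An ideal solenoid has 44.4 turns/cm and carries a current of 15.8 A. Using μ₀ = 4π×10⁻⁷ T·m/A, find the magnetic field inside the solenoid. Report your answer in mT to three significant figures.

B ≈ 88.2 mT

Inside a long solenoid, B = μ₀nI.
B = (4π×10⁻⁷)(4.440×10^3 m⁻¹)(15.8 A) = 8.816×10^-2 T.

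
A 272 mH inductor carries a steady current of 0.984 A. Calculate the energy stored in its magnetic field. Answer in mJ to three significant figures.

Stored magnetic energy: U = ½LI².
U = ½(0.272 H)(0.984 A)² = 0.1317 J.

U ≈ 132 mJ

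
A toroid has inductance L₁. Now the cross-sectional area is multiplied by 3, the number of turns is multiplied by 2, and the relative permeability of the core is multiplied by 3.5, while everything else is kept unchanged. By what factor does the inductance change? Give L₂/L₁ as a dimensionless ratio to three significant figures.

For a toroid, L ∝ μᵣN²A/R.
L₂/L₁ = (3) × (2)^2 × (3.5) = 42.0.

L₂/L₁ = 42.0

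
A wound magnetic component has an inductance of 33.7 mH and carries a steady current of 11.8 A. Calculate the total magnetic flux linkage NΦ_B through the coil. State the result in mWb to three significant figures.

NΦ_B ≈ 398 mWb

From L = NΦ_B/I, the flux linkage is NΦ_B = LI.
NΦ_B = (3.370×10^-2 H)(11.8 A) = 0.3977 Wb.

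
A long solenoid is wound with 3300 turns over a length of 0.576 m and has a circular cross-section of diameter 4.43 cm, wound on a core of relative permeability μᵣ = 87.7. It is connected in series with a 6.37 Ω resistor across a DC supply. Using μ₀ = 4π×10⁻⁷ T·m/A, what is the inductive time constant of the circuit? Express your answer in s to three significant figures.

τ ≈ 0.504 s

A = π(d/2)² = π(2.215×10^-2 m)² = 1.541×10^-3 m².
L = μ₀μᵣN²A/ℓ = (4π×10⁻⁷)(87.7)(3300)²(1.541×10^-3)/(0.576) = 3.212 H.
τ = L/R = (3.212)/(6.37) = 0.5042 s.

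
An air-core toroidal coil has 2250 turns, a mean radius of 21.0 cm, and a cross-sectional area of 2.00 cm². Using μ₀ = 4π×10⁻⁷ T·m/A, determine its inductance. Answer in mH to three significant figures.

For a thin toroid, L = μ₀N²A/(2πR).
L = (4π×10⁻⁷)(2250)²(2.000×10^-4) / (2π×0.21 m) = 9.643×10^-4 H.

L ≈ 0.964 mH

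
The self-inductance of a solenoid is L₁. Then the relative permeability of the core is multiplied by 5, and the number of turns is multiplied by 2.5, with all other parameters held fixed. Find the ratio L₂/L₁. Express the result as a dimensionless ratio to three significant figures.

For a solenoid, L ∝ μᵣN²A/ℓ.
L₂/L₁ = (5) × (2.5)^2 = 31.3.

L₂/L₁ = 31.3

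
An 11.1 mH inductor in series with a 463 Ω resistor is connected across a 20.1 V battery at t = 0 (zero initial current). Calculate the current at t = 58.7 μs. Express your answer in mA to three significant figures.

I ≈ 39.7 mA

τ = L/R = 1.110×10^-2/463 = 2.397×10^-5 s; final current I_∞ = ε/R = 20.1/463 = 4.341×10^-2 A.
I(t) = I_∞(1 − e^(−t/τ)) with t/τ = 2.448.
I = (4.341×10^-2)(1 − e^(−2.448)) = 3.966×10^-2 A.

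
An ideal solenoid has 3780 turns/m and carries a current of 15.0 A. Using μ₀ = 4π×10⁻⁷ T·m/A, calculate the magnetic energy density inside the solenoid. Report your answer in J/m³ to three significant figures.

u ≈ 2020 J/m³

B = μ₀nI = (4π×10⁻⁷)(3.780×10^3)(15.0) = 7.125×10^-2 T.
u = B²/(2μ₀) = (7.125×10^-2)²/(2×4π×10⁻⁷) = 2.020×10^3 J/m³.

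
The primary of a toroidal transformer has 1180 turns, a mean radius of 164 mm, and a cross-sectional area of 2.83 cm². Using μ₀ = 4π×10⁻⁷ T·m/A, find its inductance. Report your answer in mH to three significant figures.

For a thin toroid, L = μ₀N²A/(2πR).
L = (4π×10⁻⁷)(1180)²(2.830×10^-4) / (2π×0.164 m) = 4.805×10^-4 H.

L ≈ 0.481 mH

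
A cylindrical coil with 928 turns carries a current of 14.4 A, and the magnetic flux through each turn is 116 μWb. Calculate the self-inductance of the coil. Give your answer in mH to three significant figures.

Self-inductance is defined by L = NΦ_B/I (flux linkage over current).
L = (928)(1.160×10^-4 Wb)/(14.4 A) = 7.476×10^-3 H.

L ≈ 7.48 mH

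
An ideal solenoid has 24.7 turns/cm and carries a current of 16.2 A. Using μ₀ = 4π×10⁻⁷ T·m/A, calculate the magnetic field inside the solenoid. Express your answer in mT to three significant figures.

Inside a long solenoid, B = μ₀nI.
B = (4π×10⁻⁷)(2.470×10^3 m⁻¹)(16.2 A) = 5.028×10^-2 T.

B ≈ 50.3 mT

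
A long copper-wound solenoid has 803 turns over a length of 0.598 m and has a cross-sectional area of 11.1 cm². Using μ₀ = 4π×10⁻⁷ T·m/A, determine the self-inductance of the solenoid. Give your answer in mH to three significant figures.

L ≈ 1.50 mH

A = 11.1 cm² = 1.110×10^-3 m².
For a long solenoid, L = μ₀N²A/ℓ.
L = (4π×10⁻⁷)(803)²(1.110×10^-3)/(0.598 m) = 1.504×10^-3 H.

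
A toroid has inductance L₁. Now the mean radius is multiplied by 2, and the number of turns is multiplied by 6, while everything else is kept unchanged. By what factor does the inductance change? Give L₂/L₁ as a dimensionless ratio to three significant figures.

L₂/L₁ = 18.0

For a toroid, L ∝ μᵣN²A/R.
L₂/L₁ = (2)^-1 × (6)^2 = 18.0.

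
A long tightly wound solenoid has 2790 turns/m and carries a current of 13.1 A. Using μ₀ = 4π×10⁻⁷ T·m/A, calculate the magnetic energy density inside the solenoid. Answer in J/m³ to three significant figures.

B = μ₀nI = (4π×10⁻⁷)(2.790×10^3)(13.1) = 4.593×10^-2 T.
u = B²/(2μ₀) = (4.593×10^-2)²/(2×4π×10⁻⁷) = 839.3 J/m³.

u ≈ 839 J/m³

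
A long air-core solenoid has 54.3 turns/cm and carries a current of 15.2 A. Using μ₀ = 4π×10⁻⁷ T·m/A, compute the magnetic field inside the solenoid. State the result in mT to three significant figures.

B ≈ 104 mT

Inside a long solenoid, B = μ₀nI.
B = (4π×10⁻⁷)(5.430×10^3 m⁻¹)(15.2 A) = 0.1037 T.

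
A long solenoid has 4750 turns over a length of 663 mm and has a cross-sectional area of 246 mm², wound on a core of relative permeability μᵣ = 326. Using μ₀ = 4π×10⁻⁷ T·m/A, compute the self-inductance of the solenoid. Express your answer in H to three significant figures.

L ≈ 3.43 H

A = 246 mm² = 2.460×10^-4 m².
For a long solenoid, L = μ₀μᵣN²A/ℓ.
L = (4π×10⁻⁷)(326)(4750)²(2.460×10^-4)/(0.663 m) = 3.43 H.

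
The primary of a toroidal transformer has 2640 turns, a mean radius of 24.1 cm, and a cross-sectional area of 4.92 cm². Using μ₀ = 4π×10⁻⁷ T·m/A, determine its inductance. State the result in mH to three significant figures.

L ≈ 2.85 mH

For a thin toroid, L = μ₀N²A/(2πR).
L = (4π×10⁻⁷)(2640)²(4.920×10^-4) / (2π×0.241 m) = 2.846×10^-3 H.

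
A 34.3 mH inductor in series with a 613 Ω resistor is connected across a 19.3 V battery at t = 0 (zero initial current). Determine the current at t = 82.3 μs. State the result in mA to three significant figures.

I ≈ 24.3 mA

τ = L/R = 3.430×10^-2/613 = 5.595×10^-5 s; final current I_∞ = ε/R = 19.3/613 = 3.148×10^-2 A.
I(t) = I_∞(1 − e^(−t/τ)) with t/τ = 1.471.
I = (3.148×10^-2)(1 − e^(−1.471)) = 2.425×10^-2 A.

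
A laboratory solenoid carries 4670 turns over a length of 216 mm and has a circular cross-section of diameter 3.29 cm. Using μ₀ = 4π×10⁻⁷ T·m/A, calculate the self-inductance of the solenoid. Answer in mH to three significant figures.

A = π(d/2)² = π(1.645×10^-2 m)² = 8.501×10^-4 m².
For a long solenoid, L = μ₀N²A/ℓ.
L = (4π×10⁻⁷)(4670)²(8.501×10^-4)/(0.216 m) = 0.1079 H.

L ≈ 108 mH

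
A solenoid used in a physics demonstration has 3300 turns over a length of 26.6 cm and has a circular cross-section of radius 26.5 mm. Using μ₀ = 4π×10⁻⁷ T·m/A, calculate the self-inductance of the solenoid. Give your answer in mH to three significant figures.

L ≈ 114 mH

A = πr² = π(2.650×10^-2 m)² = 2.206×10^-3 m².
For a long solenoid, L = μ₀N²A/ℓ.
L = (4π×10⁻⁷)(3300)²(2.206×10^-3)/(0.266 m) = 0.1135 H.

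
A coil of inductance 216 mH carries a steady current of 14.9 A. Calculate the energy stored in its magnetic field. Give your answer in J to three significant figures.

Stored magnetic energy: U = ½LI².
U = ½(0.216 H)(14.9 A)² = 23.98 J.

U ≈ 24.0 J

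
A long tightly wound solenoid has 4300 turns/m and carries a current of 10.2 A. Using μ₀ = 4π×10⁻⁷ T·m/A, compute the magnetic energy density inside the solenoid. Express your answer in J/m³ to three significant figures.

B = μ₀nI = (4π×10⁻⁷)(4.300×10^3)(10.2) = 5.512×10^-2 T.
u = B²/(2μ₀) = (5.512×10^-2)²/(2×4π×10⁻⁷) = 1.209×10^3 J/m³.

u ≈ 1210 J/m³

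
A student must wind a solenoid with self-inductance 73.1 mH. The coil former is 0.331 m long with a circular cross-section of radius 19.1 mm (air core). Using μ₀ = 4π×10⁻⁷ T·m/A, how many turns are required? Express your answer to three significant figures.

N ≈ 4100 turns

A = πr² = π(1.910×10^-2 m)² = 1.146×10^-3 m².
From L = μ₀N²A/ℓ, N = √(Lℓ / (μ₀A)).
N = √[(7.310×10^-2)(0.331) / ((4π×10⁻⁷)×1.146×10^-3)] = √(1.680×10^7) ≈ 4098.8.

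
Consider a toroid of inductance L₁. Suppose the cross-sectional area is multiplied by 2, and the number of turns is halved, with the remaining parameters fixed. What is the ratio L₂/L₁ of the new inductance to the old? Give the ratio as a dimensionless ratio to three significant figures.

L₂/L₁ = 0.500

For a toroid, L ∝ μᵣN²A/R.
L₂/L₁ = (2) × (0.5)^2 = 0.500.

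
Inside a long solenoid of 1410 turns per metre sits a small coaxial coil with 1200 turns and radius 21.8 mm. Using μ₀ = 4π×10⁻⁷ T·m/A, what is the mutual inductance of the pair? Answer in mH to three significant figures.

M ≈ 3.17 mH

The outer solenoid produces a uniform field B₁ = μ₀n₁I₁ across the inner coil,
so the flux linkage is N₂Φ = N₂B₁A₂ = μ₀n₁N₂A₂·I₁, giving M = μ₀n₁N₂A₂.
A₂ = πr² = π(2.180×10^-2 m)² = 1.493×10^-3 m².
M = (4π×10⁻⁷)(1410)(1200)(1.493×10^-3) = 3.174×10^-3 H.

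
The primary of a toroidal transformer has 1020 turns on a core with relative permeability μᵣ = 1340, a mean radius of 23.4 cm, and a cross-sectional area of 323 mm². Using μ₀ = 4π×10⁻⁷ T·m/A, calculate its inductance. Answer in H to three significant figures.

L ≈ 0.385 H

For a thin toroid, L = μ₀μᵣN²A/(2πR).
L = (4π×10⁻⁷)(1340)(1020)²(3.230×10^-4) / (2π×0.234 m) = 0.3849 H.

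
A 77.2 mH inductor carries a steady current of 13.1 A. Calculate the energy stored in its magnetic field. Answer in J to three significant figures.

Stored magnetic energy: U = ½LI².
U = ½(7.720×10^-2 H)(13.1 A)² = 6.624 J.

U ≈ 6.62 J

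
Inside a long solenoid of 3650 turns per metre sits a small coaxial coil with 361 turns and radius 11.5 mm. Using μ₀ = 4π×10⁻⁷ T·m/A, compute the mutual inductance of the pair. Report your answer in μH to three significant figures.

The outer solenoid produces a uniform field B₁ = μ₀n₁I₁ across the inner coil,
so the flux linkage is N₂Φ = N₂B₁A₂ = μ₀n₁N₂A₂·I₁, giving M = μ₀n₁N₂A₂.
A₂ = πr² = π(1.150×10^-2 m)² = 4.1548×10^-4 m².
M = (4π×10⁻⁷)(3650)(361)(4.1548×10^-4) = 6.879×10^-4 H.

M ≈ 688 μH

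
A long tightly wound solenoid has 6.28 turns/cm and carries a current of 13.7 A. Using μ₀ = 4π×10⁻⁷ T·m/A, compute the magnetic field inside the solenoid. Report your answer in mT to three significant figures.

B ≈ 10.8 mT

Inside a long solenoid, B = μ₀nI.
B = (4π×10⁻⁷)(628 m⁻¹)(13.7 A) = 1.081×10^-2 T.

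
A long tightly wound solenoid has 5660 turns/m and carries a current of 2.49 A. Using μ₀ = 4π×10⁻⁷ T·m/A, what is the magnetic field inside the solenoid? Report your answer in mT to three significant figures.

B ≈ 17.7 mT

Inside a long solenoid, B = μ₀nI.
B = (4π×10⁻⁷)(5.660×10^3 m⁻¹)(2.49 A) = 1.771×10^-2 T.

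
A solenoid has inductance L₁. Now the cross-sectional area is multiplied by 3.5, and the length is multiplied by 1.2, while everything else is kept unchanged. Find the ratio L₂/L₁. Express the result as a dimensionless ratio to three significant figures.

For a solenoid, L ∝ μᵣN²A/ℓ.
L₂/L₁ = (3.5) × (1.2)^-1 = 2.92.

L₂/L₁ = 2.92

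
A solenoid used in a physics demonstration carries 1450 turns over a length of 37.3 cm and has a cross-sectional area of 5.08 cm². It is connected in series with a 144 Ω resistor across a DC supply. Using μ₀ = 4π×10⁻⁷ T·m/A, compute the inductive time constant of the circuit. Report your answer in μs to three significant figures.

A = 5.08 cm² = 5.080×10^-4 m².
L = μ₀N²A/ℓ = (4π×10⁻⁷)(1450)²(5.080×10^-4)/(0.373) = 3.598×10^-3 H.
τ = L/R = (3.598×10^-3)/(144) = 2.499×10^-5 s.

τ ≈ 25.0 μs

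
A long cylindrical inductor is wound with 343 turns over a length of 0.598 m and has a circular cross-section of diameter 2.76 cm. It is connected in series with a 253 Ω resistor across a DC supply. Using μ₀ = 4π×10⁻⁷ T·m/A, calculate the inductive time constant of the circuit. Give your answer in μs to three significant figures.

τ ≈ 0.585 μs

A = π(d/2)² = π(1.380×10^-2 m)² = 5.983×10^-4 m².
L = μ₀N²A/ℓ = (4π×10⁻⁷)(343)²(5.983×10^-4)/(0.598) = 1.479×10^-4 H.
τ = L/R = (1.479×10^-4)/(253) = 5.846×10^-7 s.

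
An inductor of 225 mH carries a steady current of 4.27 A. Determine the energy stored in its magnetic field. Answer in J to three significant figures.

U ≈ 2.05 J

Stored magnetic energy: U = ½LI².
U = ½(0.225 H)(4.27 A)² = 2.051 J.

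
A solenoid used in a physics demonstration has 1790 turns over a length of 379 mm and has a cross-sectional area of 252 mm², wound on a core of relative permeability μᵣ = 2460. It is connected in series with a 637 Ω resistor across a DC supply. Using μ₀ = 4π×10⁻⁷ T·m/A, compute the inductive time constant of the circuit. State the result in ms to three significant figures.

A = 252 mm² = 2.520×10^-4 m².
L = μ₀μᵣN²A/ℓ = (4π×10⁻⁷)(2460)(1790)²(2.520×10^-4)/(0.379) = 6.586 H.
τ = L/R = (6.586)/(637) = 1.034×10^-2 s.

τ ≈ 10.3 ms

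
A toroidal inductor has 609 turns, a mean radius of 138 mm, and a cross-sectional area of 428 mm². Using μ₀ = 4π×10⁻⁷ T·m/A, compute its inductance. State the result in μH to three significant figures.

For a thin toroid, L = μ₀N²A/(2πR).
L = (4π×10⁻⁷)(609)²(4.280×10^-4) / (2π×0.138 m) = 2.301×10^-4 H.

L ≈ 230 μH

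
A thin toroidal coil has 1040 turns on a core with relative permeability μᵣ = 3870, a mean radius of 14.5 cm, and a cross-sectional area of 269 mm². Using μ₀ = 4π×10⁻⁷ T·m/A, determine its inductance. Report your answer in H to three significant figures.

For a thin toroid, L = μ₀μᵣN²A/(2πR).
L = (4π×10⁻⁷)(3870)(1040)²(2.690×10^-4) / (2π×0.145 m) = 1.553 H.

L ≈ 1.55 H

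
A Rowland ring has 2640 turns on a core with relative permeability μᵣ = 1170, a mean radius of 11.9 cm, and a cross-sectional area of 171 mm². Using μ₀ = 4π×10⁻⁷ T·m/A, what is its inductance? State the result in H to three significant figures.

L ≈ 2.34 H

For a thin toroid, L = μ₀μᵣN²A/(2πR).
L = (4π×10⁻⁷)(1170)(2640)²(1.710×10^-4) / (2π×0.119 m) = 2.344 H.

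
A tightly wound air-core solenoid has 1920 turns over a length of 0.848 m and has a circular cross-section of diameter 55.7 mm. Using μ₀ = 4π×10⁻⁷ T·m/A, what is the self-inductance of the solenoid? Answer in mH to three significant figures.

A = π(d/2)² = π(2.785×10^-2 m)² = 2.437×10^-3 m².
For a long solenoid, L = μ₀N²A/ℓ.
L = (4π×10⁻⁷)(1920)²(2.437×10^-3)/(0.848 m) = 1.331×10^-2 H.

L ≈ 13.3 mH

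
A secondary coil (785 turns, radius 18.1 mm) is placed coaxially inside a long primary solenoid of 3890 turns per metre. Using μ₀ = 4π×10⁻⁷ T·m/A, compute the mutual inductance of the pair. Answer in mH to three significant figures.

M ≈ 3.95 mH

The outer solenoid produces a uniform field B₁ = μ₀n₁I₁ across the inner coil,
so the flux linkage is N₂Φ = N₂B₁A₂ = μ₀n₁N₂A₂·I₁, giving M = μ₀n₁N₂A₂.
A₂ = πr² = π(1.810×10^-2 m)² = 1.029×10^-3 m².
M = (4π×10⁻⁷)(3890)(785)(1.029×10^-3) = 3.949×10^-3 H.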